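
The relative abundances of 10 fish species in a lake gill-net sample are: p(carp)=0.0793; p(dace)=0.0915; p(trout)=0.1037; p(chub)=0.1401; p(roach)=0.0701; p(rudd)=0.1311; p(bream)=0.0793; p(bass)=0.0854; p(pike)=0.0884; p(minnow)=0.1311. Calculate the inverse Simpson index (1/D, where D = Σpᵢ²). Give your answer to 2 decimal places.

D = 0.0793² + 0.0915² + 0.1037² + 0.1401² + 0.0701² + 0.1311² + 0.0793² + 0.0854² + 0.0884² + 0.1311² = 0.006288 + 0.008372 + 0.010754 + 0.019628 + 0.004914 + 0.017187 + 0.006288 + 0.007293 + 0.007815 + 0.017187 = 0.105727 (working shown to 6 dp, full precision carried).
So 1/D = 9.4583, i.e. 9.46 to 2 decimal places.

9.46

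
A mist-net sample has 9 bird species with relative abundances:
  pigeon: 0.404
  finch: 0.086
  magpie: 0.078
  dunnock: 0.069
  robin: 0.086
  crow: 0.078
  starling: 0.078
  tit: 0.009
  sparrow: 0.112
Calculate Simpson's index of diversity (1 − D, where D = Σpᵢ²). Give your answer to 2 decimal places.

0.79

D = 0.404² + 0.086² + 0.078² + 0.069² + 0.086² + 0.078² + 0.078² + 0.009² + 0.112² = 0.1632 + 0.0074 + 0.0061 + 0.0048 + 0.0074 + 0.0061 + 0.0061 + 0.0001 + 0.0125 = 0.2136 (working shown to 4 dp, full precision carried).
So 1 − D = 0.7864, i.e. 0.79 to 2 decimal places.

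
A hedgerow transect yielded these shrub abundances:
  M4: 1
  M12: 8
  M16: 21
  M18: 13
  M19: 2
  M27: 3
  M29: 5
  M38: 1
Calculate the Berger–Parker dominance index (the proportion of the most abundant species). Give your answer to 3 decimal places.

0.389

Total N = 1+8+21+13+2+3+5+1 = 54, so the proportions are 0.01852, 0.14815, 0.38889, 0.24074, 0.03704, 0.05556, 0.09259, 0.01852 (working shown to 5 dp, full precision carried).
The largest proportion is 0.38889, i.e. d = 0.389 to 3 decimal places.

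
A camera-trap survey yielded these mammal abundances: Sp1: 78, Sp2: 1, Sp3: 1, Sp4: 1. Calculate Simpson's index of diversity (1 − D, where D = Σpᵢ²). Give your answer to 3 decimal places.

Total N = 78+1+1+1 = 81, so the proportions are 0.96296, 0.01235, 0.01235, 0.01235 (working shown to 5 dp, full precision carried).
D = 0.96296² + 0.01235² + 0.01235² + 0.01235² = 0.92730 + 0.00015 + 0.00015 + 0.00015 = 0.92775.
So 1 − D = 0.07225, i.e. 0.072 to 3 decimal places.

0.072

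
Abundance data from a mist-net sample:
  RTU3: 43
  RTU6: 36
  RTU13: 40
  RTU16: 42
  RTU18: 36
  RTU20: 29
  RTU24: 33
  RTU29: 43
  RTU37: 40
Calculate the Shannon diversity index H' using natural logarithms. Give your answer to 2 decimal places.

Total N = 43+36+40+42+36+29+33+43+40 = 342, so the proportions are 0.1257, 0.1053, 0.117, 0.1228, 0.1053, 0.0848, 0.0965, 0.1257, 0.117 (working shown to 4 dp, full precision carried).
Each pᵢ ln pᵢ term: 0.1257×(-2.0736)=-0.2607, 0.1053×(-2.2513)=-0.2370, 0.117×(-2.1459)=-0.2510, 0.1228×(-2.0971)=-0.2575, 0.1053×(-2.2513)=-0.2370, 0.0848×(-2.4675)=-0.2092, 0.0965×(-2.3383)=-0.2256, 0.1257×(-2.0736)=-0.2607, 0.117×(-2.1459)=-0.2510.
Sum = -2.1898, so H' = 2.19.

2.19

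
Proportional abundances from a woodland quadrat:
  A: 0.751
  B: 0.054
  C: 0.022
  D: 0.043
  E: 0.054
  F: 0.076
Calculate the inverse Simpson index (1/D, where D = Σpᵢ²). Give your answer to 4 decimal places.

1.7303

D = 0.751² + 0.054² + 0.022² + 0.043² + 0.054² + 0.076² = 0.5640010 + 0.0029160 + 0.0004840 + 0.0018490 + 0.0029160 + 0.0057760 = 0.5779420 (working shown to 7 dp, full precision carried).
So 1/D = 1.730277, i.e. 1.7303 to 4 decimal places.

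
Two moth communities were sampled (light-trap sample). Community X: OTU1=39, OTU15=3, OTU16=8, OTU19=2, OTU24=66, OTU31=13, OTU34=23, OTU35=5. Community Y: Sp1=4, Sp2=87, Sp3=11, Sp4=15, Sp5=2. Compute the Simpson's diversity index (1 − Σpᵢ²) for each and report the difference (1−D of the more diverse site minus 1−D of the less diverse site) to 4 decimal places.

Community X: N=159, proportions 0.245283, 0.0188679, 0.0503145, 0.0125786, 0.4150943, 0.081761, 0.1446541, 0.0314465, giving 1−D = 0.7358886 (working shown to 7 dp, full precision carried).
Community Y: N=119, proportions 0.0336134, 0.7310924, 0.092437, 0.1260504, 0.0168067, giving 1−D = 0.4396582.
Difference = |0.7358886 − 0.4396582| = 0.2962304, i.e. 0.2962 to 4 decimal places.

0.2962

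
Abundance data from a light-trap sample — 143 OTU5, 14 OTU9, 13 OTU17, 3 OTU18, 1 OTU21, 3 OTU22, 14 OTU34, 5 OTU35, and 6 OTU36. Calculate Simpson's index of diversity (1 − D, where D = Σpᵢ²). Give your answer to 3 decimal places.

0.483

Total N = 143+14+13+3+1+3+14+5+6 = 202, so the proportions are 0.70792, 0.06931, 0.06436, 0.01485, 0.00495, 0.01485, 0.06931, 0.02475, 0.0297 (working shown to 5 dp, full precision carried).
D = 0.70792² + 0.06931² + 0.06436² + 0.01485² + 0.00495² + 0.01485² + 0.06931² + 0.02475² + 0.0297² = 0.50115 + 0.00480 + 0.00414 + 0.00022 + 0.00002 + 0.00022 + 0.00480 + 0.00061 + 0.00088 = 0.51686.
So 1 − D = 0.48314, i.e. 0.483 to 3 decimal places.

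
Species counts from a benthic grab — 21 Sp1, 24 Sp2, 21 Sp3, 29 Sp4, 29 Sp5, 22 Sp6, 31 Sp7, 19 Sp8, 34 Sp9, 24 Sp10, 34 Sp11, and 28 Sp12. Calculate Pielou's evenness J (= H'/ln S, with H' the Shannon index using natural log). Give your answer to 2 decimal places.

0.99

Total N = 21+24+21+29+29+22+31+19+34+24+34+28 = 316, so the proportions are 0.0665, 0.0759, 0.0665, 0.0918, 0.0918, 0.0696, 0.0981, 0.0601, 0.1076, 0.0759, 0.1076, 0.0886 (working shown to 4 dp, full precision carried).
H' = −Σ pᵢ ln pᵢ = −((-0.1802) + (-0.1958) + (-0.1802) + (-0.2192) + (-0.2192) + (-0.1855) + (-0.2278) + (-0.1690) + (-0.2399) + (-0.1958) + (-0.2399) + (-0.2147)) = 2.4671.
With S = 12 species, ln S = 2.4849, so J = 2.4671/2.4849 = 0.9928, i.e. 0.99 to 2 decimal places.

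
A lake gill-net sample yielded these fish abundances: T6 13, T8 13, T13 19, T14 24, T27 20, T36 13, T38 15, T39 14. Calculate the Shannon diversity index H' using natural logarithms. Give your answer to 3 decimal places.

2.053

Total N = 13+13+19+24+20+13+15+14 = 131, so the proportions are 0.09924, 0.09924, 0.14504, 0.18321, 0.15267, 0.09924, 0.1145, 0.10687 (working shown to 5 dp, full precision carried).
Each pᵢ ln pᵢ term: 0.09924×(-2.31025)=-0.22926, 0.09924×(-2.31025)=-0.22926, 0.14504×(-1.93076)=-0.28003, 0.18321×(-1.69714)=-0.31093, 0.15267×(-1.87947)=-0.28694, 0.09924×(-2.31025)=-0.22926, 0.1145×(-2.16715)=-0.24815, 0.10687×(-2.23614)=-0.23898.
Sum = -2.05281, so H' = 2.053.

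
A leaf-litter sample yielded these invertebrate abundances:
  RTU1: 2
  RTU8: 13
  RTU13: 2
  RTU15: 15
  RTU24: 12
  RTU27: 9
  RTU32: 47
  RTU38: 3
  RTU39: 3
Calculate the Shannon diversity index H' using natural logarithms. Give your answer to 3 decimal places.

1.702

Total N = 2+13+2+15+12+9+47+3+3 = 106, so the proportions are 0.01887, 0.12264, 0.01887, 0.14151, 0.11321, 0.08491, 0.4434, 0.0283, 0.0283 (working shown to 5 dp, full precision carried).
Each pᵢ ln pᵢ term: 0.01887×(-3.97029)=-0.07491, 0.12264×(-2.09849)=-0.25736, 0.01887×(-3.97029)=-0.07491, 0.14151×(-1.95539)=-0.27671, 0.11321×(-2.17853)=-0.24663, 0.08491×(-2.46621)=-0.20940, 0.4434×(-0.81329)=-0.36061, 0.0283×(-3.56483)=-0.10089, 0.0283×(-3.56483)=-0.10089.
Sum = -1.70231, so H' = 1.702.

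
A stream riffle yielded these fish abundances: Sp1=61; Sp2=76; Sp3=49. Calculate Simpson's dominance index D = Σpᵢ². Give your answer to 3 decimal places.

0.344

Total N = 61+76+49 = 186, so the proportions are 0.32796, 0.4086, 0.26344 (working shown to 5 dp, full precision carried).
D = 0.32796² + 0.4086² + 0.26344² = 0.10756 + 0.16696 + 0.06940 = 0.34391.
To 3 decimal places, D = 0.344.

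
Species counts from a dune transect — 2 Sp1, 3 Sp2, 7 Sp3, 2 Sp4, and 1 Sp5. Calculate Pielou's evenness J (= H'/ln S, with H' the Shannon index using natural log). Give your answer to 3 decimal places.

Total N = 2+3+7+2+1 = 15, so the proportions are 0.13333, 0.2, 0.46667, 0.13333, 0.06667 (working shown to 5 dp, full precision carried).
H' = −Σ pᵢ ln pᵢ = −((-0.26865) + (-0.32189) + (-0.35567) + (-0.26865) + (-0.18054)) = 1.39540.
With S = 5 species, ln S = 1.60944, so J = 1.39540/1.60944 = 0.86701, i.e. 0.867 to 3 decimal places.

0.867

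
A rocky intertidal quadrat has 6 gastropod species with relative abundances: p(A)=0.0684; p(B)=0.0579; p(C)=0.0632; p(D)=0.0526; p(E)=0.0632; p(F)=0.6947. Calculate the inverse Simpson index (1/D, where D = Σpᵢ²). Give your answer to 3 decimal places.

D = 0.0684² + 0.0579² + 0.0632² + 0.0526² + 0.0632² + 0.6947² = 0.004679 + 0.003352 + 0.003994 + 0.002767 + 0.003994 + 0.482608 = 0.501394 (working shown to 6 dp, full precision carried).
So 1/D = 1.99444, i.e. 1.994 to 3 decimal places.

1.994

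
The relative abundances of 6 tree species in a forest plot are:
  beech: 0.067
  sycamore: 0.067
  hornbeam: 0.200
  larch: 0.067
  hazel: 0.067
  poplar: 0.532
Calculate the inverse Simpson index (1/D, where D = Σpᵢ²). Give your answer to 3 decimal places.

2.933

D = 0.067² + 0.067² + 0.2² + 0.067² + 0.067² + 0.532² = 0.004489 + 0.004489 + 0.040000 + 0.004489 + 0.004489 + 0.283024 = 0.340980 (working shown to 6 dp, full precision carried).
So 1/D = 2.93272, i.e. 2.933 to 3 decimal places.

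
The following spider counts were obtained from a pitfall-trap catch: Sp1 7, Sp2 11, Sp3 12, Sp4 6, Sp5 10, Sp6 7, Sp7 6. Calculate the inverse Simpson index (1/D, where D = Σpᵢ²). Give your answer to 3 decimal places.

6.507

Total N = 7+11+12+6+10+7+6 = 59, so the proportions are 0.1186441, 0.1864407, 0.2033898, 0.1016949, 0.1694915, 0.1186441, 0.1016949 (working shown to 7 dp, full precision carried).
D = 0.1186441² + 0.1864407² + 0.2033898² + 0.1016949² + 0.1694915² + 0.1186441² + 0.1016949² = 0.0140764 + 0.0347601 + 0.0413674 + 0.0103419 + 0.0287274 + 0.0140764 + 0.0103419 = 0.1536915.
So 1/D = 6.50654, i.e. 6.507 to 3 decimal places.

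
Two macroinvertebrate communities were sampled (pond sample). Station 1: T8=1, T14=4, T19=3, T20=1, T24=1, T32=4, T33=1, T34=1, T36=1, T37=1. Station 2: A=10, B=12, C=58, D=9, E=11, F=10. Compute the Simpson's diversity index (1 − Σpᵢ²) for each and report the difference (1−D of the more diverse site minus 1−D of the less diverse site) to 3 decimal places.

Station 1: N=18, proportions 0.05556, 0.22222, 0.16667, 0.05556, 0.05556, 0.22222, 0.05556, 0.05556, 0.05556, 0.05556, giving 1−D = 0.85185 (working shown to 5 dp, full precision carried).
Station 2: N=110, proportions 0.09091, 0.10909, 0.52727, 0.08182, 0.1, 0.09091, giving 1−D = 0.67686.
Difference = |0.85185 − 0.67686| = 0.17499, i.e. 0.175 to 3 decimal places.

0.175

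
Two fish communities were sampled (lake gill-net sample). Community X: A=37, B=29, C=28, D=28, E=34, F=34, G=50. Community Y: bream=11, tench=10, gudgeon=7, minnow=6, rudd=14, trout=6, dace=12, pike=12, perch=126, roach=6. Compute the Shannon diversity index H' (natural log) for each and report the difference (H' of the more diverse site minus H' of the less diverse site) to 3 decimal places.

Community X: N=240, proportions 0.15417, 0.12083, 0.11667, 0.11667, 0.14167, 0.14167, 0.20833, giving H' = 1.92542 (working shown to 5 dp, full precision carried).
Community Y: N=210, proportions 0.05238, 0.04762, 0.03333, 0.02857, 0.06667, 0.02857, 0.05714, 0.05714, 0.6, 0.02857, giving H' = 1.53172.
Difference = |1.92542 − 1.53172| = 0.39370, i.e. 0.394 to 3 decimal places.

0.394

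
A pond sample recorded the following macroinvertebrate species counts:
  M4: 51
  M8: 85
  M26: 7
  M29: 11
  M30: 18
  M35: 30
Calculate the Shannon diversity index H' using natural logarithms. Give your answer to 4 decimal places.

Total N = 51+85+7+11+18+30 = 202, so the proportions are 0.2524752, 0.4207921, 0.0346535, 0.0544554, 0.0891089, 0.1485149 (working shown to 7 dp, full precision carried).
Each pᵢ ln pᵢ term: 0.2524752×(-1.3764421)=-0.3475176, 0.4207921×(-0.8656164)=-0.3642445, 0.0346535×(-3.3623575)=-0.1165173, 0.0544554×(-2.9103724)=-0.1584856, 0.0891089×(-2.4178959)=-0.2154561, 0.1485149×(-1.9070703)=-0.2832283.
Sum = -1.4854494, so H' = 1.4854.

1.4854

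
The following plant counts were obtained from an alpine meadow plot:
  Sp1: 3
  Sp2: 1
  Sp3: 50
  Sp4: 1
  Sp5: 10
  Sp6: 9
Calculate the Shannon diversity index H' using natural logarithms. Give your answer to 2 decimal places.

1.04

Total N = 3+1+50+1+10+9 = 74, so the proportions are 0.0405, 0.0135, 0.6757, 0.0135, 0.1351, 0.1216 (working shown to 4 dp, full precision carried).
Each pᵢ ln pᵢ term: 0.0405×(-3.2055)=-0.1300, 0.0135×(-4.3041)=-0.0582, 0.6757×(-0.3920)=-0.2649, 0.0135×(-4.3041)=-0.0582, 0.1351×(-2.0015)=-0.2705, 0.1216×(-2.1068)=-0.2562.
Sum = -1.0379, so H' = 1.04.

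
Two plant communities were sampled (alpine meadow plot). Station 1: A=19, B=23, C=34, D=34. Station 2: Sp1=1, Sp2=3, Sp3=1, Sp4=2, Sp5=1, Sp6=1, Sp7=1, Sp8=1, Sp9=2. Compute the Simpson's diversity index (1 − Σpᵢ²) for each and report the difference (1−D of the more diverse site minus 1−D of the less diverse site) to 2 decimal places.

0.13

Station 1: N=110, proportions 0.1727, 0.2091, 0.3091, 0.3091, giving 1−D = 0.7354 (working shown to 4 dp, full precision carried).
Station 2: N=13, proportions 0.0769, 0.2308, 0.0769, 0.1538, 0.0769, 0.0769, 0.0769, 0.0769, 0.1538, giving 1−D = 0.8639.
Difference = |0.7354 − 0.8639| = 0.1285, i.e. 0.13 to 2 decimal places.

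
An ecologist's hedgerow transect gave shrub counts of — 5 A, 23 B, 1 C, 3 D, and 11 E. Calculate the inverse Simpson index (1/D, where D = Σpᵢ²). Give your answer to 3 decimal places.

2.699

Total N = 5+23+1+3+11 = 43, so the proportions are 0.116279, 0.534884, 0.023256, 0.069767, 0.255814 (working shown to 6 dp, full precision carried).
D = 0.116279² + 0.534884² + 0.023256² + 0.069767² + 0.255814² = 0.013521 + 0.286101 + 0.000541 + 0.004867 + 0.065441 = 0.370471.
So 1/D = 2.69927, i.e. 2.699 to 3 decimal places.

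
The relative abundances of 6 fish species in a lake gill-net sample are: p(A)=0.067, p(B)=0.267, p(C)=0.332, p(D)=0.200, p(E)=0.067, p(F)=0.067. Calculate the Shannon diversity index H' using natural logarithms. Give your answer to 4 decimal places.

1.5838

Each pᵢ ln pᵢ term (working shown to 6 dp, full precision carried): 0.067×(-2.703063)=-0.181105, 0.267×(-1.320507)=-0.352575, 0.332×(-1.102620)=-0.366070, 0.2×(-1.609438)=-0.321888, 0.067×(-2.703063)=-0.181105, 0.067×(-2.703063)=-0.181105.
Sum = -1.583848, so H' = 1.5838.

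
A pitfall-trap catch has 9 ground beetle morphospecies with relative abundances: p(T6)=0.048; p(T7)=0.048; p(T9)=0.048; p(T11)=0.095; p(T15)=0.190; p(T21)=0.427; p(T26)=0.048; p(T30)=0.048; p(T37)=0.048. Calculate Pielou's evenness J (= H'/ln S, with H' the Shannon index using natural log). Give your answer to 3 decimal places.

H' = −Σ pᵢ ln pᵢ = −((-0.14575) + (-0.14575) + (-0.14575) + (-0.22362) + (-0.31554) + (-0.36336) + (-0.14575) + (-0.14575) + (-0.14575)) = 1.77705 (working shown to 5 dp, full precision carried).
With S = 9 species, ln S = 2.19722, so J = 1.77705/2.19722 = 0.80877, i.e. 0.809 to 3 decimal places.

0.809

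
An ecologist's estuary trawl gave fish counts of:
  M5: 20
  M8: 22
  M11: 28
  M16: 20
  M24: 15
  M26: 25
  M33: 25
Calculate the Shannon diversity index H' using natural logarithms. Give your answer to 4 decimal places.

Total N = 20+22+28+20+15+25+25 = 155, so the proportions are 0.129032, 0.141935, 0.180645, 0.129032, 0.096774, 0.16129, 0.16129 (working shown to 6 dp, full precision carried).
Each pᵢ ln pᵢ term: 0.129032×(-2.047693)=-0.264218, 0.141935×(-1.952383)=-0.277112, 0.180645×(-1.711221)=-0.309124, 0.129032×(-2.047693)=-0.264218, 0.096774×(-2.335375)=-0.226004, 0.16129×(-1.824549)=-0.294282, 0.16129×(-1.824549)=-0.294282.
Sum = -1.929241, so H' = 1.9292.

1.9292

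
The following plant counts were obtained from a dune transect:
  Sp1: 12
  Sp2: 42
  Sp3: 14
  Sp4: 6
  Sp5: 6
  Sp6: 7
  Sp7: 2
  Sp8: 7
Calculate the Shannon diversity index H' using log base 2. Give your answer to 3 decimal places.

2.469

Total N = 12+42+14+6+6+7+2+7 = 96, so the proportions are 0.125, 0.4375, 0.14583, 0.0625, 0.0625, 0.07292, 0.02083, 0.07292 (working shown to 5 dp, full precision carried).
Each pᵢ log₂ pᵢ term: 0.125×(-3.00000)=-0.37500, 0.4375×(-1.19265)=-0.52178, 0.14583×(-2.77761)=-0.40507, 0.0625×(-4.00000)=-0.25000, 0.0625×(-4.00000)=-0.25000, 0.07292×(-3.77761)=-0.27545, 0.02083×(-5.58496)=-0.11635, 0.07292×(-3.77761)=-0.27545.
Sum = -2.46910, so H' = 2.469.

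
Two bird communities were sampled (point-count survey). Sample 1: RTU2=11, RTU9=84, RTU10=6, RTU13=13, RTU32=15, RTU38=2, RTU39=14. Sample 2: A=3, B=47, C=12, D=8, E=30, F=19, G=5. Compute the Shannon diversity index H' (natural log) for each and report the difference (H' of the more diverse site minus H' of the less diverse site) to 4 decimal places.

Sample 1: N=145, proportions 0.0758621, 0.5793103, 0.0413793, 0.0896552, 0.1034483, 0.0137931, 0.0965517, giving H' = 1.3793944 (working shown to 7 dp, full precision carried).
Sample 2: N=124, proportions 0.0241935, 0.3790323, 0.0967742, 0.0645161, 0.2419355, 0.1532258, 0.0403226, giving H' = 1.6208087.
Difference = |1.3793944 − 1.6208087| = 0.2414143, i.e. 0.2414 to 4 decimal places.

0.2414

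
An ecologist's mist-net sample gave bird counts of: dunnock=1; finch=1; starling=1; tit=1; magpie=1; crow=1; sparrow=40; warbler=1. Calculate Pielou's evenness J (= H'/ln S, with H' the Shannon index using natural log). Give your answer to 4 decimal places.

0.3418

Total N = 1+1+1+1+1+1+40+1 = 47, so the proportions are 0.021277, 0.021277, 0.021277, 0.021277, 0.021277, 0.021277, 0.851064, 0.021277 (working shown to 6 dp, full precision carried).
H' = −Σ pᵢ ln pᵢ = −((-0.081918) + (-0.081918) + (-0.081918) + (-0.081918) + (-0.081918) + (-0.081918) + (-0.137249) + (-0.081918)) = 0.710676.
With S = 8 species, ln S = 2.079442, so J = 0.710676/2.079442 = 0.341763, i.e. 0.3418 to 4 decimal places.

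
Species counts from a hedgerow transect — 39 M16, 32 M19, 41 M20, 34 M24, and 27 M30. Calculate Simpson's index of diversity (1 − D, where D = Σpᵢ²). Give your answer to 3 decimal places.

Total N = 39+32+41+34+27 = 173, so the proportions are 0.22543, 0.18497, 0.23699, 0.19653, 0.15607 (working shown to 5 dp, full precision carried).
D = 0.22543² + 0.18497² + 0.23699² + 0.19653² + 0.15607² = 0.05082 + 0.03421 + 0.05617 + 0.03862 + 0.02436 = 0.20418.
So 1 − D = 0.79582, i.e. 0.796 to 3 decimal places.

0.796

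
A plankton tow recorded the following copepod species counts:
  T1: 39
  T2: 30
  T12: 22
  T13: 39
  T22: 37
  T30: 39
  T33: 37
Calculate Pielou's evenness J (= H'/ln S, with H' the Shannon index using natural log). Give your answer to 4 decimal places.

Total N = 39+30+22+39+37+39+37 = 243, so the proportions are 0.160494, 0.123457, 0.090535, 0.160494, 0.152263, 0.160494, 0.152263 (working shown to 6 dp, full precision carried).
H' = −Σ pᵢ ln pᵢ = −((-0.293623) + (-0.258255) + (-0.217467) + (-0.293623) + (-0.286582) + (-0.293623) + (-0.286582)) = 1.929755.
With S = 7 species, ln S = 1.945910, so J = 1.929755/1.945910 = 0.991698, i.e. 0.9917 to 4 decimal places.

0.9917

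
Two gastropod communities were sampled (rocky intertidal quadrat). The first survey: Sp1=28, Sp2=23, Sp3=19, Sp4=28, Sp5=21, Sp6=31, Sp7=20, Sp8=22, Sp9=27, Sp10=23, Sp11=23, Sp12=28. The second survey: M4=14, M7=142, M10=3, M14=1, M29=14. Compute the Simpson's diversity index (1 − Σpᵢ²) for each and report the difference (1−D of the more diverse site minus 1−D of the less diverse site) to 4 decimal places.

The first survey: N=293, proportions 0.095563, 0.078498, 0.064846, 0.095563, 0.071672, 0.105802, 0.068259, 0.075085, 0.09215, 0.078498, 0.078498, 0.095563, giving 1−D = 0.914792 (working shown to 6 dp, full precision carried).
The second survey: N=174, proportions 0.08046, 0.816092, 0.017241, 0.005747, 0.08046, giving 1−D = 0.320716.
Difference = |0.914792 − 0.320716| = 0.594076, i.e. 0.5941 to 4 decimal places.

0.5941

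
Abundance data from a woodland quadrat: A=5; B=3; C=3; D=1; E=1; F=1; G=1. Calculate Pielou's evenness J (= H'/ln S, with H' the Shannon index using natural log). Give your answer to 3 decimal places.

0.890

Total N = 5+3+3+1+1+1+1 = 15, so the proportions are 0.33333, 0.2, 0.2, 0.06667, 0.06667, 0.06667, 0.06667 (working shown to 5 dp, full precision carried).
H' = −Σ pᵢ ln pᵢ = −((-0.36620) + (-0.32189) + (-0.32189) + (-0.18054) + (-0.18054) + (-0.18054) + (-0.18054)) = 1.73213.
With S = 7 species, ln S = 1.94591, so J = 1.73213/1.94591 = 0.89014, i.e. 0.890 to 3 decimal places.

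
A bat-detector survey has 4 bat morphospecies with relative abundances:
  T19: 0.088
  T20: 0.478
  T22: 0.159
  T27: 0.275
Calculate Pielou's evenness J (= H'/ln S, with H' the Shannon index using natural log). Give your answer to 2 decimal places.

0.88

H' = −Σ pᵢ ln pᵢ = −((-0.2139) + (-0.3528) + (-0.2924) + (-0.3550)) = 1.2141 (working shown to 4 dp, full precision carried).
With S = 4 species, ln S = 1.3863, so J = 1.2141/1.3863 = 0.8758, i.e. 0.88 to 2 decimal places.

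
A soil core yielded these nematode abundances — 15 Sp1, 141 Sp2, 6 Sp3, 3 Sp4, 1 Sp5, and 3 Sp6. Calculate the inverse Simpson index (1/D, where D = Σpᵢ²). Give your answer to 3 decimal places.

Total N = 15+141+6+3+1+3 = 169, so the proportions are 0.088757, 0.83432, 0.035503, 0.017751, 0.005917, 0.017751 (working shown to 6 dp, full precision carried).
D = 0.088757² + 0.83432² + 0.035503² + 0.017751² + 0.005917² + 0.017751² = 0.007878 + 0.696089 + 0.001260 + 0.000315 + 0.000035 + 0.000315 = 0.705893.
So 1/D = 1.41665, i.e. 1.417 to 3 decimal places.

1.417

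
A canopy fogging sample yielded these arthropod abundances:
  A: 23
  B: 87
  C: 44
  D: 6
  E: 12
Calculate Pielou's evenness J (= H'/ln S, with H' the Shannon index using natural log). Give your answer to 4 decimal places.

Total N = 23+87+44+6+12 = 172, so the proportions are 0.133721, 0.505814, 0.255814, 0.034884, 0.069767 (working shown to 6 dp, full precision carried).
H' = −Σ pᵢ ln pᵢ = −((-0.269047) + (-0.344756) + (-0.348752) + (-0.117061) + (-0.185762)) = 1.265377.
With S = 5 species, ln S = 1.609438, so J = 1.265377/1.609438 = 0.786223, i.e. 0.7862 to 4 decimal places.

0.7862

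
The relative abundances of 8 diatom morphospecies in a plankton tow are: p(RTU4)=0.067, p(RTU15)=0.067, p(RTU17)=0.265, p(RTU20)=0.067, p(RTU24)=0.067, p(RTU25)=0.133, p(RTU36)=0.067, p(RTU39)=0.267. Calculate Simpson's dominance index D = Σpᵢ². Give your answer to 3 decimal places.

D = 0.067² + 0.067² + 0.265² + 0.067² + 0.067² + 0.133² + 0.067² + 0.267² = 0.00449 + 0.00449 + 0.07023 + 0.00449 + 0.00449 + 0.01769 + 0.00449 + 0.07129 = 0.18165 (working shown to 5 dp, full precision carried).
To 3 decimal places, D = 0.182.

0.182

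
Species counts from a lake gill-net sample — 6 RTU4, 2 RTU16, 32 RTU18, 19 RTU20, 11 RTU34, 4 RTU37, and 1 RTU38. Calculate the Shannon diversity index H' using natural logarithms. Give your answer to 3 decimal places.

1.505

Total N = 6+2+32+19+11+4+1 = 75, so the proportions are 0.08, 0.02667, 0.42667, 0.25333, 0.14667, 0.05333, 0.01333 (working shown to 5 dp, full precision carried).
Each pᵢ ln pᵢ term: 0.08×(-2.52573)=-0.20206, 0.02667×(-3.62434)=-0.09665, 0.42667×(-0.85175)=-0.36341, 0.25333×(-1.37305)=-0.34784, 0.14667×(-1.91959)=-0.28154, 0.05333×(-2.93119)=-0.15633, 0.01333×(-4.31749)=-0.05757.
Sum = -1.50540, so H' = 1.505.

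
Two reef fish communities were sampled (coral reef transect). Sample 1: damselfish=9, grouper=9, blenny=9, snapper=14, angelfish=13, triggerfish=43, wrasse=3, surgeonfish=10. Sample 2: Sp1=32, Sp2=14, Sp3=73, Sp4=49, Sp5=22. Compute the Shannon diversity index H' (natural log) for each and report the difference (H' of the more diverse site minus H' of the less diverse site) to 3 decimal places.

Sample 1: N=110, proportions 0.0818182, 0.0818182, 0.0818182, 0.1272727, 0.1181818, 0.3909091, 0.0272727, 0.0909091, giving H' = 1.8125758 (working shown to 7 dp, full precision carried).
Sample 2: N=190, proportions 0.1684211, 0.0736842, 0.3842105, 0.2578947, 0.1157895, giving H' = 1.4588345.
Difference = |1.8125758 − 1.4588345| = 0.3537413, i.e. 0.354 to 3 decimal places.

0.354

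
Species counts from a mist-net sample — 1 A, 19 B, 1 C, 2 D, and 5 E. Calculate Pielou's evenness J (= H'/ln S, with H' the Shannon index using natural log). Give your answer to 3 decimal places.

Total N = 1+19+1+2+5 = 28, so the proportions are 0.03571, 0.67857, 0.03571, 0.07143, 0.17857 (working shown to 5 dp, full precision carried).
H' = −Σ pᵢ ln pᵢ = −((-0.11901) + (-0.26313) + (-0.11901) + (-0.18850) + (-0.30764)) = 0.99728.
With S = 5 species, ln S = 1.60944, so J = 0.99728/1.60944 = 0.61965, i.e. 0.620 to 3 decimal places.

0.620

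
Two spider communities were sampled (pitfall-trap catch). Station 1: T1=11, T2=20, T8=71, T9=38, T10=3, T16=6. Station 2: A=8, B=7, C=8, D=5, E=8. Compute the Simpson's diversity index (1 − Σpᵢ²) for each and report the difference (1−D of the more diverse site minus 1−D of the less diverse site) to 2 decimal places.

Station 1: N=149, proportions 0.0738, 0.1342, 0.4765, 0.255, 0.0201, 0.0403, giving 1−D = 0.6824 (working shown to 4 dp, full precision carried).
Station 2: N=36, proportions 0.2222, 0.1944, 0.2222, 0.1389, 0.2222, giving 1−D = 0.7948.
Difference = |0.6824 − 0.7948| = 0.1124, i.e. 0.11 to 2 decimal places.

0.11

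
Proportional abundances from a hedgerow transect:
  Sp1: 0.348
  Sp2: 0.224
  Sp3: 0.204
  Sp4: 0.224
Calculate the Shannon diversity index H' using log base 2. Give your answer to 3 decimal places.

1.965

Each pᵢ log₂ pᵢ term (working shown to 5 dp, full precision carried): 0.348×(-1.52284)=-0.52995, 0.224×(-2.15843)=-0.48349, 0.204×(-2.29336)=-0.46785, 0.224×(-2.15843)=-0.48349.
Sum = -1.96477, so H' = 1.965.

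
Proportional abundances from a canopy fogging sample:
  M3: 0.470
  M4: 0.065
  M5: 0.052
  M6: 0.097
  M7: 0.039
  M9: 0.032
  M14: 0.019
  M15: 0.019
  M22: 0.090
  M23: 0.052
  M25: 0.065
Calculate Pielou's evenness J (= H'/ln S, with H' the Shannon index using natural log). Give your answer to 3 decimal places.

0.771

H' = −Σ pᵢ ln pᵢ = −((-0.35486) + (-0.17767) + (-0.15374) + (-0.22631) + (-0.12652) + (-0.11014) + (-0.07530) + (-0.07530) + (-0.21672) + (-0.15374) + (-0.17767)) = 1.84797 (working shown to 5 dp, full precision carried).
With S = 11 species, ln S = 2.39790, so J = 1.84797/2.39790 = 0.77066, i.e. 0.771 to 3 decimal places.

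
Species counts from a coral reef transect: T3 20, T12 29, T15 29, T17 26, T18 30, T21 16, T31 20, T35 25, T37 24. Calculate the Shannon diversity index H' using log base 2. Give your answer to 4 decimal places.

3.1438

Total N = 20+29+29+26+30+16+20+25+24 = 219, so the proportions are 0.091324, 0.13242, 0.13242, 0.118721, 0.136986, 0.073059, 0.091324, 0.114155, 0.109589 (working shown to 6 dp, full precision carried).
Each pᵢ log₂ pᵢ term: 0.091324×(-3.452859)=-0.315330, 0.13242×(-2.916806)=-0.386244, 0.13242×(-2.916806)=-0.386244, 0.118721×(-3.074347)=-0.364991, 0.136986×(-2.867896)=-0.392863, 0.073059×(-3.774787)=-0.275784, 0.091324×(-3.452859)=-0.315330, 0.114155×(-3.130931)=-0.357412, 0.109589×(-3.189825)=-0.349570.
Sum = -3.143766, so H' = 3.1438.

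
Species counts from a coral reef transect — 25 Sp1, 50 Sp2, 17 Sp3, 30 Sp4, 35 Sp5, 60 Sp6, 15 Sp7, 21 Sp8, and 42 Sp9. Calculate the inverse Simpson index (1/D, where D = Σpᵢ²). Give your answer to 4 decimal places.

Total N = 25+50+17+30+35+60+15+21+42 = 295, so the proportions are 0.08474576, 0.16949153, 0.05762712, 0.10169492, 0.11864407, 0.20338983, 0.05084746, 0.07118644, 0.14237288 (working shown to 8 dp, full precision carried).
D = 0.08474576² + 0.16949153² + 0.05762712² + 0.10169492² + 0.11864407² + 0.20338983² + 0.05084746² + 0.07118644² + 0.14237288² = 0.00718184 + 0.02872738 + 0.00332088 + 0.01034186 + 0.01407641 + 0.04136742 + 0.00258546 + 0.00506751 + 0.02027004 = 0.13293881.
So 1/D = 7.522258, i.e. 7.5223 to 4 decimal places.

7.5223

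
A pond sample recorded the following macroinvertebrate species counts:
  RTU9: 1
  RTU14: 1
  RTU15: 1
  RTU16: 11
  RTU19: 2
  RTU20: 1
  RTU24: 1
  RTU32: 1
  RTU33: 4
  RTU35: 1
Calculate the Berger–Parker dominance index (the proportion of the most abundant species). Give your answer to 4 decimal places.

0.4583

Total N = 1+1+1+11+2+1+1+1+4+1 = 24, so the proportions are 0.041667, 0.041667, 0.041667, 0.458333, 0.083333, 0.041667, 0.041667, 0.041667, 0.166667, 0.041667 (working shown to 6 dp, full precision carried).
The largest proportion is 0.458333, i.e. d = 0.4583 to 4 decimal places.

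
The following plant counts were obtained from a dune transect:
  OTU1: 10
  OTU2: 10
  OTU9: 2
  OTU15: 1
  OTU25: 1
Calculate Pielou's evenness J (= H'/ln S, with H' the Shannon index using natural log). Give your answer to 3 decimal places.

0.747

Total N = 10+10+2+1+1 = 24, so the proportions are 0.41667, 0.41667, 0.08333, 0.04167, 0.04167 (working shown to 5 dp, full precision carried).
H' = −Σ pᵢ ln pᵢ = −((-0.36478) + (-0.36478) + (-0.20708) + (-0.13242) + (-0.13242)) = 1.20147.
With S = 5 species, ln S = 1.60944, so J = 1.20147/1.60944 = 0.74652, i.e. 0.747 to 3 decimal places.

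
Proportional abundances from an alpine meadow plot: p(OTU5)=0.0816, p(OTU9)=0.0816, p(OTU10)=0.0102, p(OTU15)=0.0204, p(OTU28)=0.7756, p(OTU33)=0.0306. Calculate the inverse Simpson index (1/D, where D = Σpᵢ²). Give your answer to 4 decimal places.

D = 0.0816² + 0.0816² + 0.0102² + 0.0204² + 0.7756² + 0.0306² = 0.0066586 + 0.0066586 + 0.0001040 + 0.0004162 + 0.6015554 + 0.0009364 = 0.6163290 (working shown to 7 dp, full precision carried).
So 1/D = 1.622510, i.e. 1.6225 to 4 decimal places.

1.6225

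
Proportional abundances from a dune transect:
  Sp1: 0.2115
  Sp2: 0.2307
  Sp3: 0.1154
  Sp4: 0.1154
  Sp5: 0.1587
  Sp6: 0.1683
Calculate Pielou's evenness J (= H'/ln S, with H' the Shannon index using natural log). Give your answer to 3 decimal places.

H' = −Σ pᵢ ln pᵢ = −((-0.32857) + (-0.33835) + (-0.24919) + (-0.24919) + (-0.29213) + (-0.29991)) = 1.75734 (working shown to 5 dp, full precision carried).
With S = 6 species, ln S = 1.79176, so J = 1.75734/1.79176 = 0.98079, i.e. 0.981 to 3 decimal places.

0.981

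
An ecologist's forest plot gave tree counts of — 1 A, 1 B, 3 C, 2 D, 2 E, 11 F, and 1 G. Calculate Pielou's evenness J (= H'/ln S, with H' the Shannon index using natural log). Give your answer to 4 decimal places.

Total N = 1+1+3+2+2+11+1 = 21, so the proportions are 0.047619, 0.047619, 0.142857, 0.095238, 0.095238, 0.52381, 0.047619 (working shown to 6 dp, full precision carried).
H' = −Σ pᵢ ln pᵢ = −((-0.144977) + (-0.144977) + (-0.277987) + (-0.223941) + (-0.223941) + (-0.338709) + (-0.144977)) = 1.499509.
With S = 7 species, ln S = 1.945910, so J = 1.499509/1.945910 = 0.770595, i.e. 0.7706 to 4 decimal places.

0.7706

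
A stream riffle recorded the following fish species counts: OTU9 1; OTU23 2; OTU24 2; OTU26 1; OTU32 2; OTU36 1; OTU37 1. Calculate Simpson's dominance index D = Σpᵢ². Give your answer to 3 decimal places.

0.160

Total N = 1+2+2+1+2+1+1 = 10, so the proportions are 0.1, 0.2, 0.2, 0.1, 0.2, 0.1, 0.1 (working shown to 5 dp, full precision carried).
D = 0.1² + 0.2² + 0.2² + 0.1² + 0.2² + 0.1² + 0.1² = 0.01000 + 0.04000 + 0.04000 + 0.01000 + 0.04000 + 0.01000 + 0.01000 = 0.16000.
To 3 decimal places, D = 0.160.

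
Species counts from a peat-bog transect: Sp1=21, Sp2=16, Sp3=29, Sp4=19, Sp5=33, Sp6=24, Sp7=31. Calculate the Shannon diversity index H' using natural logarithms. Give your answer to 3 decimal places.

1.916

Total N = 21+16+29+19+33+24+31 = 173, so the proportions are 0.12139, 0.09249, 0.16763, 0.10983, 0.19075, 0.13873, 0.17919 (working shown to 5 dp, full precision carried).
Each pᵢ ln pᵢ term: 0.12139×(-2.10877)=-0.25598, 0.09249×(-2.38070)=-0.22018, 0.16763×(-1.78600)=-0.29939, 0.10983×(-2.20885)=-0.24259, 0.19075×(-1.65678)=-0.31603, 0.13873×(-1.97524)=-0.27402, 0.17919×(-1.71930)=-0.30808.
Sum = -1.91627, so H' = 1.916.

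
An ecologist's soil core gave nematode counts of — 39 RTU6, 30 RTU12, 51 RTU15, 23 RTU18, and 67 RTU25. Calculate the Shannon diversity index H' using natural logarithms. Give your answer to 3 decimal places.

Total N = 39+30+51+23+67 = 210, so the proportions are 0.18571, 0.14286, 0.24286, 0.10952, 0.31905 (working shown to 5 dp, full precision carried).
Each pᵢ ln pᵢ term: 0.18571×(-1.68355)=-0.31266, 0.14286×(-1.94591)=-0.27799, 0.24286×(-1.41528)=-0.34371, 0.10952×(-2.21161)=-0.24222, 0.31905×(-1.14241)=-0.36448.
Sum = -1.54107, so H' = 1.541.

1.541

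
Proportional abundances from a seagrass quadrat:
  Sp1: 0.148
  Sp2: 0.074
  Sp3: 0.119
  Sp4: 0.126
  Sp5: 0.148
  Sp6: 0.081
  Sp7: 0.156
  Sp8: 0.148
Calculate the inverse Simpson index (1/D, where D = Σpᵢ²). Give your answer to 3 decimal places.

7.569

D = 0.148² + 0.074² + 0.119² + 0.126² + 0.148² + 0.081² + 0.156² + 0.148² = 0.0219040 + 0.0054760 + 0.0141610 + 0.0158760 + 0.0219040 + 0.0065610 + 0.0243360 + 0.0219040 = 0.1321220 (working shown to 7 dp, full precision carried).
So 1/D = 7.56876, i.e. 7.569 to 3 decimal places.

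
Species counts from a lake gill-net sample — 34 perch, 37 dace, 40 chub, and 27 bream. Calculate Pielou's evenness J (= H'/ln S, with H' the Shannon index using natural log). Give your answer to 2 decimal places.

Total N = 34+37+40+27 = 138, so the proportions are 0.2464, 0.2681, 0.2899, 0.1957 (working shown to 4 dp, full precision carried).
H' = −Σ pᵢ ln pᵢ = −((-0.3451) + (-0.3529) + (-0.3589) + (-0.3192)) = 1.3762.
With S = 4 species, ln S = 1.3863, so J = 1.3762/1.3863 = 0.9927, i.e. 0.99 to 2 decimal places.

0.99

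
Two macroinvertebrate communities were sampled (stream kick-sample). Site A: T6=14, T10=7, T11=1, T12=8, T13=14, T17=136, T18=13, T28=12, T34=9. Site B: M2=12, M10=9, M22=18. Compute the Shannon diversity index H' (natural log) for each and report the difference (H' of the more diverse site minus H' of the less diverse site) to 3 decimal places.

0.312

Site A: N=214, proportions 0.06542, 0.03271, 0.00467, 0.03738, 0.06542, 0.63551, 0.06075, 0.05607, 0.04206, giving H' = 1.36967 (working shown to 5 dp, full precision carried).
Site B: N=39, proportions 0.30769, 0.23077, 0.46154, giving H' = 1.05791.
Difference = |1.36967 − 1.05791| = 0.31176, i.e. 0.312 to 3 decimal places.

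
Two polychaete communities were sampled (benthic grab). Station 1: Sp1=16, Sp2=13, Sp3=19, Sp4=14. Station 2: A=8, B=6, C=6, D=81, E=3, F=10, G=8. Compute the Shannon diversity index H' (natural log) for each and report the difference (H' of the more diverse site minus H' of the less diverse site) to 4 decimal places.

0.1539

Station 1: N=62, proportions 0.258065, 0.209677, 0.306452, 0.225806, giving H' = 1.375571 (working shown to 6 dp, full precision carried).
Station 2: N=122, proportions 0.065574, 0.04918, 0.04918, 0.663934, 0.02459, 0.081967, 0.065574, giving H' = 1.221691.
Difference = |1.375571 − 1.221691| = 0.153880, i.e. 0.1539 to 4 decimal places.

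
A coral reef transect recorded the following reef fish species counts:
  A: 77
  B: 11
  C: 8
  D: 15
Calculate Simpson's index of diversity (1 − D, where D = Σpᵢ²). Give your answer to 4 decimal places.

Total N = 77+11+8+15 = 111, so the proportions are 0.693694, 0.099099, 0.072072, 0.135135 (working shown to 6 dp, full precision carried).
D = 0.693694² + 0.099099² + 0.072072² + 0.135135² = 0.481211 + 0.009821 + 0.005194 + 0.018262 = 0.514487.
So 1 − D = 0.485513, i.e. 0.4855 to 4 decimal places.

0.4855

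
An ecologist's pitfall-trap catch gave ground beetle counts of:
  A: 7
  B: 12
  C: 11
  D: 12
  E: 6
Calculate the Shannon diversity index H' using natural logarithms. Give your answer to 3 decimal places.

Total N = 7+12+11+12+6 = 48, so the proportions are 0.14583, 0.25, 0.22917, 0.25, 0.125 (working shown to 5 dp, full precision carried).
Each pᵢ ln pᵢ term: 0.14583×(-1.92529)=-0.28077, 0.25×(-1.38629)=-0.34657, 0.22917×(-1.47331)=-0.33763, 0.25×(-1.38629)=-0.34657, 0.125×(-2.07944)=-0.25993.
Sum = -1.57148, so H' = 1.571.

1.571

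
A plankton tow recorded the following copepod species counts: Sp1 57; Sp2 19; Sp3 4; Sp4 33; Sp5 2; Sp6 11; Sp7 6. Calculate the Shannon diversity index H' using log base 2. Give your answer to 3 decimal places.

2.172

Total N = 57+19+4+33+2+11+6 = 132, so the proportions are 0.43182, 0.14394, 0.0303, 0.25, 0.01515, 0.08333, 0.04545 (working shown to 5 dp, full precision carried).
Each pᵢ log₂ pᵢ term: 0.43182×(-1.21150)=-0.52315, 0.14394×(-2.79647)=-0.40252, 0.0303×(-5.04439)=-0.15286, 0.25×(-2.00000)=-0.50000, 0.01515×(-6.04439)=-0.09158, 0.08333×(-3.58496)=-0.29875, 0.04545×(-4.45943)=-0.20270.
Sum = -2.17156, so H' = 2.172.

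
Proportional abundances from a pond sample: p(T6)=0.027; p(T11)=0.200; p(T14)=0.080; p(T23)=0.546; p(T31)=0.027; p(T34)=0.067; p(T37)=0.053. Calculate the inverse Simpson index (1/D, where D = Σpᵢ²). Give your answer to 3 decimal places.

2.831

D = 0.027² + 0.2² + 0.08² + 0.546² + 0.027² + 0.067² + 0.053² = 0.000729 + 0.040000 + 0.006400 + 0.298116 + 0.000729 + 0.004489 + 0.002809 = 0.353272 (working shown to 6 dp, full precision carried).
So 1/D = 2.83068, i.e. 2.831 to 3 decimal places.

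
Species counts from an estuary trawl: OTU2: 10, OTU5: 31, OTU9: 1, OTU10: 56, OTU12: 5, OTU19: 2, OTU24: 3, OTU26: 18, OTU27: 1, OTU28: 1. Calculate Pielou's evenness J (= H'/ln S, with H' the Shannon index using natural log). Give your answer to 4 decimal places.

Total N = 10+31+1+56+5+2+3+18+1+1 = 128, so the proportions are 0.078125, 0.242188, 0.007812, 0.4375, 0.039062, 0.015625, 0.023438, 0.140625, 0.007812, 0.007812 (working shown to 6 dp, full precision carried).
H' = −Σ pᵢ ln pᵢ = −((-0.199175) + (-0.343432) + (-0.037906) + (-0.361672) + (-0.126664) + (-0.064983) + (-0.087971) + (-0.275858) + (-0.037906) + (-0.037906)) = 1.573474.
With S = 10 species, ln S = 2.302585, so J = 1.573474/2.302585 = 0.683351, i.e. 0.6834 to 4 decimal places.

0.6834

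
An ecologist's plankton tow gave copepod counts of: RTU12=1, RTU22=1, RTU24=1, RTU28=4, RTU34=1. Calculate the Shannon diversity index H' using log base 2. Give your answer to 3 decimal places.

Total N = 1+1+1+4+1 = 8, so the proportions are 0.125, 0.125, 0.125, 0.5, 0.125 (working shown to 5 dp, full precision carried).
Each pᵢ log₂ pᵢ term: 0.125×(-3.00000)=-0.37500, 0.125×(-3.00000)=-0.37500, 0.125×(-3.00000)=-0.37500, 0.5×(-1.00000)=-0.50000, 0.125×(-3.00000)=-0.37500.
Sum = -2.00000, so H' = 2.000.

2.000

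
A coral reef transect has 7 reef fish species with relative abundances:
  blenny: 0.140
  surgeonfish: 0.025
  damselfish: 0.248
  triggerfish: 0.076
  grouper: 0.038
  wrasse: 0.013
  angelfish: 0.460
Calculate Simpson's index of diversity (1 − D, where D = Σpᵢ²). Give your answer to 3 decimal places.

D = 0.14² + 0.025² + 0.248² + 0.076² + 0.038² + 0.013² + 0.46² = 0.01960 + 0.00063 + 0.06150 + 0.00578 + 0.00144 + 0.00017 + 0.21160 = 0.30072 (working shown to 5 dp, full precision carried).
So 1 − D = 0.69928, i.e. 0.699 to 3 decimal places.

0.699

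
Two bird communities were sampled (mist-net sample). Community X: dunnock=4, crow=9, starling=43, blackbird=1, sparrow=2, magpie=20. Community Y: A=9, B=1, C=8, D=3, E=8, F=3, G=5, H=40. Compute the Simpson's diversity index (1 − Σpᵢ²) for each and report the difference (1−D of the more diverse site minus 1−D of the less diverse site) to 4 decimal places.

Community X: N=79, proportions 0.05063291, 0.11392405, 0.5443038, 0.01265823, 0.02531646, 0.25316456, giving 1−D = 0.62329755 (working shown to 8 dp, full precision carried).
Community Y: N=77, proportions 0.11688312, 0.01298701, 0.1038961, 0.03896104, 0.1038961, 0.03896104, 0.06493506, 0.51948052, giving 1−D = 0.68746838.
Difference = |0.62329755 − 0.68746838| = 0.06417083, i.e. 0.0642 to 4 decimal places.

0.0642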